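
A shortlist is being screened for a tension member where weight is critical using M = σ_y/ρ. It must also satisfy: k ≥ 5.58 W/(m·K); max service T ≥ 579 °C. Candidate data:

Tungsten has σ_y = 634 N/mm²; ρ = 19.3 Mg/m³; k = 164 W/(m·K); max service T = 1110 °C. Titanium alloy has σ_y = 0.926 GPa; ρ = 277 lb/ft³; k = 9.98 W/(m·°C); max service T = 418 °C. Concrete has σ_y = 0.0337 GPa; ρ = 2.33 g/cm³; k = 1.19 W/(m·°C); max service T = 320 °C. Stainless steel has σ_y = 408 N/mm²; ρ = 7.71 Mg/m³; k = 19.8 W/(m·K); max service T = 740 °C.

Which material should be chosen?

stainless steel

Screen on constraints: k ≥ 5.58 W/(m·K); max service T ≥ 579 °C. Survivors: tungsten, stainless steel.
Putting every candidate on a common basis:
  tungsten: σ_y = 634.0 MPa, ρ = 19300 kg/m³
  stainless steel: σ_y = 408.0 MPa, ρ = 7710 kg/m³
  stainless steel: M = 52.9 kN·m/kg
  tungsten: M = 32.8 kN·m/kg
Stainless steel has the largest M.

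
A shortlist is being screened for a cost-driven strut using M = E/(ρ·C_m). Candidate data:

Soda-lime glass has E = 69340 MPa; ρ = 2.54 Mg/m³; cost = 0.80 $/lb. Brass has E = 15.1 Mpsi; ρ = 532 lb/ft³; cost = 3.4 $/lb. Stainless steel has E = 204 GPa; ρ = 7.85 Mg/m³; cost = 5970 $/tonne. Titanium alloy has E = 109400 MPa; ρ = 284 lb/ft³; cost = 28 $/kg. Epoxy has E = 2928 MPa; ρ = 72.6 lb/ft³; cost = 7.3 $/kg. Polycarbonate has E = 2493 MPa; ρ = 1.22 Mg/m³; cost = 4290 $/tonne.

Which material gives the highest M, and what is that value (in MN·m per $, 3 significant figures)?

soda-lime glass, M = 15.5 MN·m per $

Putting every candidate on a common basis:
  soda-lime glass: E = 69.34 GPa, ρ = 2540 kg/m³, cost = 1.764 $/kg
  brass: E = 104.1 GPa, ρ = 8522 kg/m³, cost = 7.496 $/kg
  stainless steel: E = 204.0 GPa, ρ = 7850 kg/m³, cost = 5.970 $/kg
  titanium alloy: E = 109.4 GPa, ρ = 4549 kg/m³, cost = 28.00 $/kg
  epoxy: E = 2.928 GPa, ρ = 1163 kg/m³, cost = 7.300 $/kg
  polycarbonate: E = 2.493 GPa, ρ = 1220 kg/m³, cost = 4.290 $/kg
  soda-lime glass: M = 15.5 MN·m per $
  stainless steel: M = 4.35 MN·m per $
  brass: M = 1.63 MN·m per $
  titanium alloy: M = 0.859 MN·m per $
  polycarbonate: M = 0.476 MN·m per $
  epoxy: M = 0.345 MN·m per $
Soda-lime glass ranks first.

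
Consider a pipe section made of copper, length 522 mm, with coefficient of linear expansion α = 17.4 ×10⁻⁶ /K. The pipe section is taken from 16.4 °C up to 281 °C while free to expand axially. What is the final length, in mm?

524.40 mm

ΔT = 281 − 16.4 = 264.6 K.
ΔL = α·L₀·ΔT = 17.4×10⁻⁶ × 522 mm × 264.6 K = 2.40 mm.
L = L₀ + ΔL = 522 + 2.40 = 524.40 mm.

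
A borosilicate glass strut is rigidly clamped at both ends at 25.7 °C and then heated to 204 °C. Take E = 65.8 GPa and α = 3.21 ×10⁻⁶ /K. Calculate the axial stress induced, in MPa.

ΔT = 178.3 K. Constrained thermal stress σ = E·α·ΔT = 65.80×10³ MPa × 3.21×10⁻⁶ × 178.3 = 37.7 MPa (compressive).

37.7 MPa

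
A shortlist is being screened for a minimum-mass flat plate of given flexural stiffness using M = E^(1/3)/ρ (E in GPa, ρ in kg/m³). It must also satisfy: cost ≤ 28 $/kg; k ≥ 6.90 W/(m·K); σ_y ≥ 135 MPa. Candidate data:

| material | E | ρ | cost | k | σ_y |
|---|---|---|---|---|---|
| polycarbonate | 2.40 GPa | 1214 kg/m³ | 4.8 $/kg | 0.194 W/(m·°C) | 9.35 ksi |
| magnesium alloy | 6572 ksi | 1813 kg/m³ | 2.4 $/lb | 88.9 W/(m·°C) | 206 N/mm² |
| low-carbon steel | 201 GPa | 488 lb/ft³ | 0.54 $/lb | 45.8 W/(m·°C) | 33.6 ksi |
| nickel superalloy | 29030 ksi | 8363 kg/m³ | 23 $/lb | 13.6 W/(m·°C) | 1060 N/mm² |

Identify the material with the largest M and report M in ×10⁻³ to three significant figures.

magnesium alloy, M = 1.97×10⁻³

Screen on constraints: cost ≤ 28 $/kg; k ≥ 6.90 W/(m·K); σ_y ≥ 135 MPa. Survivors: magnesium alloy, low-carbon steel.
Normalizing units and computing the index:
  magnesium alloy: E = 45.31 GPa, ρ = 1813 kg/m³
  low-carbon steel: E = 201.0 GPa, ρ = 7817 kg/m³
  magnesium alloy: M = 1.97×10⁻³
  low-carbon steel: M = 0.749×10⁻³
The maximum is for magnesium alloy.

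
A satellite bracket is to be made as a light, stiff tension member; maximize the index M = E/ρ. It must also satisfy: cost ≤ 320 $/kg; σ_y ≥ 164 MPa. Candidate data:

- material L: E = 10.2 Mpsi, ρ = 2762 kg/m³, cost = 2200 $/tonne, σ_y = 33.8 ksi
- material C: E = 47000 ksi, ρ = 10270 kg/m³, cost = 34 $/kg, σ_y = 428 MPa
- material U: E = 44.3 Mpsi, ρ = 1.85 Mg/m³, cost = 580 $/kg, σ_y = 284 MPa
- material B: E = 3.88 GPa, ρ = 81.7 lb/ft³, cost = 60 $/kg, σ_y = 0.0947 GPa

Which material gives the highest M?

Screen on constraints: cost ≤ 320 $/kg; σ_y ≥ 164 MPa. Survivors: material L, material C.
In SI units:
  material L: E = 70.33 GPa, ρ = 2762 kg/m³
  material C: E = 324.1 GPa, ρ = 10270 kg/m³
  material C: M = 31.6 MN·m/kg
  material L: M = 25.5 MN·m/kg
The maximum is for material C.

material C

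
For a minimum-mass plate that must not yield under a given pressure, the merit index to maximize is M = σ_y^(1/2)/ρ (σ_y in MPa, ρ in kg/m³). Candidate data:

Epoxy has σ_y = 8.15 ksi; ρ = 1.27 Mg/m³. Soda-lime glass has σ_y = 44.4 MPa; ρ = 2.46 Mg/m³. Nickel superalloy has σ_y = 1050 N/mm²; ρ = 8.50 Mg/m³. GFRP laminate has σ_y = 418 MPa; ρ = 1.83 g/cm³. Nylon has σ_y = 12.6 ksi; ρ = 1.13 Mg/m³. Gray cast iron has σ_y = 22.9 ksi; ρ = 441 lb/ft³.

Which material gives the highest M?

Convert each candidate to consistent units, then evaluate M:
  epoxy: σ_y = 56.19 MPa, ρ = 1270 kg/m³
  soda-lime glass: σ_y = 44.40 MPa, ρ = 2460 kg/m³
  nickel superalloy: σ_y = 1050 MPa, ρ = 8500 kg/m³
  GFRP laminate: σ_y = 418.0 MPa, ρ = 1830 kg/m³
  nylon: σ_y = 86.87 MPa, ρ = 1130 kg/m³
  gray cast iron: σ_y = 157.9 MPa, ρ = 7064 kg/m³
  GFRP laminate: M = 11.2×10⁻³
  nylon: M = 8.25×10⁻³
  epoxy: M = 5.90×10⁻³
  nickel superalloy: M = 3.81×10⁻³
  soda-lime glass: M = 2.71×10⁻³
  gray cast iron: M = 1.78×10⁻³
Highest index: GFRP laminate.

GFRP laminate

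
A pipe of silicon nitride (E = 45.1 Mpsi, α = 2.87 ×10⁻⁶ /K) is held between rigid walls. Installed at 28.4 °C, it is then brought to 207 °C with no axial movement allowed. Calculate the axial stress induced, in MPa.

159 MPa

E = 45.1 Mpsi = 311.0 GPa.
ΔT = 178.6 K. Constrained thermal stress σ = E·α·ΔT = 311.0×10³ MPa × 2.87×10⁻⁶ × 178.6 = 159 MPa (compressive).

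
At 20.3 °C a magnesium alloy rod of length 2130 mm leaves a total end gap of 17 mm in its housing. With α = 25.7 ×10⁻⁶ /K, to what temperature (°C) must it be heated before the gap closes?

α·L₀·ΔT = 17.0 mm ⇒ ΔT = 17.0 / (25.7×10⁻⁶ × 2130.0) = 310.6 K.
T = 20.3 + 310.6 = 330.9 °C.

331 °C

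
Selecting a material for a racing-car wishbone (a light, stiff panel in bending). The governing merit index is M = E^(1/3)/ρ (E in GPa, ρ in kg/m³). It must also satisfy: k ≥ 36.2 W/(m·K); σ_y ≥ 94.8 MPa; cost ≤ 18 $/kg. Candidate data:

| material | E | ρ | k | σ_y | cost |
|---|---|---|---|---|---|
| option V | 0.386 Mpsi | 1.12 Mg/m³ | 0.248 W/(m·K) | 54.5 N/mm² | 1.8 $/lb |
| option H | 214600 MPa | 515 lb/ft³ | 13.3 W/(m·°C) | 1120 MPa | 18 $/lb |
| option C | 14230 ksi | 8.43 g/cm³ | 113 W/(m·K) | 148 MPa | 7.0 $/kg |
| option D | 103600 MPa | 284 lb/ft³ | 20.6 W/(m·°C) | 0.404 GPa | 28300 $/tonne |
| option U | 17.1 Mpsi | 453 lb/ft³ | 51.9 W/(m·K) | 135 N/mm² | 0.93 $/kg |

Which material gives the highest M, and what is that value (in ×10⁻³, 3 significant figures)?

Screen on constraints: k ≥ 36.2 W/(m·K); σ_y ≥ 94.8 MPa; cost ≤ 18 $/kg. Survivors: option C, option U.
Putting every candidate on a common basis:
  option C: E = 98.11 GPa, ρ = 8430 kg/m³
  option U: E = 117.9 GPa, ρ = 7256 kg/m³
  option U: M = 0.676×10⁻³
  option C: M = 0.547×10⁻³
Highest index: option U.

option U, M = 0.676×10⁻³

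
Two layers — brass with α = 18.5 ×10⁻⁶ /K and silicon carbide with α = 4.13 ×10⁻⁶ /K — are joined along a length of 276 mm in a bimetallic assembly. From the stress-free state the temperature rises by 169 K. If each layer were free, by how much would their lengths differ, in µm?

670 µm

Δα = |18.5 − 4.13|×10⁻⁶/K = 14.4×10⁻⁶/K.
ΔL_mismatch = Δα·L·ΔT = 14.4×10⁻⁶ × 276.0 mm × 169.0 K = 670 µm.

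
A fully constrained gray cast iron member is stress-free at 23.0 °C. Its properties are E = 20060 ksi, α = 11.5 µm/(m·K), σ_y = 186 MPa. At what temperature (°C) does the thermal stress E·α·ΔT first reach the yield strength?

E = 20060 ksi = 138.3 GPa.
E·α·ΔT = 186.0 MPa ⇒ ΔT = 186.0 / (138.3×10³ × 11.5×10⁻⁶) = 116.9 K.
T = 23.0 + 116.9 = 139.9 °C.

140 °C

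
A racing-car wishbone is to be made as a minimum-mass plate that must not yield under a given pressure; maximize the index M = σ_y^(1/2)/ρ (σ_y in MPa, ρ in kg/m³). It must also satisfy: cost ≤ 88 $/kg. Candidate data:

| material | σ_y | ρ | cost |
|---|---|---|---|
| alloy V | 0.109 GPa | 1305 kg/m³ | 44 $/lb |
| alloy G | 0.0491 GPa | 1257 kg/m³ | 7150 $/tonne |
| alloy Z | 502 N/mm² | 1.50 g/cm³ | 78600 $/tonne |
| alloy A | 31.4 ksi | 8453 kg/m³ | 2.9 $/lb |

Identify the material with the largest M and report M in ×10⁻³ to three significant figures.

alloy Z, M = 14.9×10⁻³

Screen on constraints: cost ≤ 88 $/kg. Survivors: alloy G, alloy Z, alloy A.
Normalizing units and computing the index:
  alloy G: σ_y = 49.10 MPa, ρ = 1257 kg/m³
  alloy Z: σ_y = 502.0 MPa, ρ = 1500 kg/m³
  alloy A: σ_y = 216.5 MPa, ρ = 8453 kg/m³
  alloy Z: M = 14.9×10⁻³
  alloy G: M = 5.57×10⁻³
  alloy A: M = 1.74×10⁻³
Alloy Z has the largest M.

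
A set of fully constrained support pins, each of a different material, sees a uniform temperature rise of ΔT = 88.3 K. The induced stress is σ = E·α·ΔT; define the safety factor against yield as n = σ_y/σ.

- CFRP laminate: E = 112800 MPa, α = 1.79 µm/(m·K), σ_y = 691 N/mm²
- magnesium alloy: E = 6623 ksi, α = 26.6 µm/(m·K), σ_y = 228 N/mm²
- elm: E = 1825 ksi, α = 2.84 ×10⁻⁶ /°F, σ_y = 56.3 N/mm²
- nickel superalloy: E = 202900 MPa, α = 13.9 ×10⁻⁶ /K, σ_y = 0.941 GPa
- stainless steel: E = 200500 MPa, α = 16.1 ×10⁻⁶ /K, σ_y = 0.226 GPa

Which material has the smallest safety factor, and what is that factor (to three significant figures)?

stainless steel, n = 0.793

With everything in SI (GPa, ×10⁻⁶/K, MPa):
  CFRP laminate: E = 112.8, α = 1.79, σ_y = 691.0 → σ = 17.8 MPa, n = 38.8
  magnesium alloy: E = 45.66, α = 26.6, σ_y = 228.0 → σ = 107 MPa, n = 2.13
  elm: E = 12.58, α = 5.11, σ_y = 56.30 → σ = 5.68 MPa, n = 9.91
  nickel superalloy: E = 202.9, α = 13.9, σ_y = 941.0 → σ = 249 MPa, n = 3.78
  stainless steel: E = 200.5, α = 16.1, σ_y = 226.0 → σ = 285 MPa, n = 0.793
Smallest n: stainless steel with n = 0.793.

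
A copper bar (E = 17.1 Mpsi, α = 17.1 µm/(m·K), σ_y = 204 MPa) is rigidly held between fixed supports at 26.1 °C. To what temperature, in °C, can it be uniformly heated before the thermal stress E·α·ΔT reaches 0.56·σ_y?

E = 17.1 Mpsi = 117.9 GPa.
E·α·ΔT = 114.2 MPa ⇒ ΔT = 114.2 / (117.9×10³ × 17.1×10⁻⁶) = 56.66 K.
T = 26.1 + 56.66 = 82.76 °C.

82.8 °C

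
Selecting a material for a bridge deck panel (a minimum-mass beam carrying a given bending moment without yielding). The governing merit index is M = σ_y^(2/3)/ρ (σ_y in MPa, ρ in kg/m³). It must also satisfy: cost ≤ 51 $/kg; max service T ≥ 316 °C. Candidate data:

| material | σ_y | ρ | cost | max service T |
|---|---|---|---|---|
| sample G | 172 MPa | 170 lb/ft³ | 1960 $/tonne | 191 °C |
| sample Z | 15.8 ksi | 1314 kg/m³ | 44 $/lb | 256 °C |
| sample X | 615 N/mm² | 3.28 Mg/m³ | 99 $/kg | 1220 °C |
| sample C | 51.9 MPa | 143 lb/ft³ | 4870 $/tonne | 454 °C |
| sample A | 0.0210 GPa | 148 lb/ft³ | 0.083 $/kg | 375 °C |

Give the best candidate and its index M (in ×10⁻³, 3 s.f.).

Screen on constraints: cost ≤ 51 $/kg; max service T ≥ 316 °C. Survivors: sample C, sample A.
Normalizing units and computing the index:
  sample C: σ_y = 51.90 MPa, ρ = 2291 kg/m³
  sample A: σ_y = 21.00 MPa, ρ = 2371 kg/m³
  sample C: M = 6.07×10⁻³
  sample A: M = 3.21×10⁻³
The maximum is for sample C.

sample C, M = 6.07×10⁻³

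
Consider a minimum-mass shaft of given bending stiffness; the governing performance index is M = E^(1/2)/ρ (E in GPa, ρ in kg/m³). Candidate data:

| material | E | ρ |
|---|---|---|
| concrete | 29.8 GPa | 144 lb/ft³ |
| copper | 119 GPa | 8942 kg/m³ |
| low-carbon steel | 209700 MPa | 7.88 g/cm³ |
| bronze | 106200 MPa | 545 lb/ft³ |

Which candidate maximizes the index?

concrete

Putting every candidate on a common basis:
  concrete: E = 29.80 GPa, ρ = 2307 kg/m³
  copper: E = 119.0 GPa, ρ = 8942 kg/m³
  low-carbon steel: E = 209.7 GPa, ρ = 7880 kg/m³
  bronze: E = 106.2 GPa, ρ = 8730 kg/m³
  concrete: M = 2.37×10⁻³
  low-carbon steel: M = 1.84×10⁻³
  copper: M = 1.22×10⁻³
  bronze: M = 1.18×10⁻³
Concrete ranks first.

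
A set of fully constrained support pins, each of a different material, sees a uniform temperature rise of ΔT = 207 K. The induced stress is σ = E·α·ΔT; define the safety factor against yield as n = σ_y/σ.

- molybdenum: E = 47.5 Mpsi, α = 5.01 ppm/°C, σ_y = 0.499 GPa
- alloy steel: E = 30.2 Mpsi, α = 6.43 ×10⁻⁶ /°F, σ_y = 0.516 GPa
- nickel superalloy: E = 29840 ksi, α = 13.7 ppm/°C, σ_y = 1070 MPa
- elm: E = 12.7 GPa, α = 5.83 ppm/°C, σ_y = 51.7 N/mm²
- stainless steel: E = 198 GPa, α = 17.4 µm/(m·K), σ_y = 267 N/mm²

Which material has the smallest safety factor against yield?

With everything in SI (GPa, ×10⁻⁶/K, MPa):
  molybdenum: E = 327.5, α = 5.01, σ_y = 499.0 → σ = 340 MPa, n = 1.47
  alloy steel: E = 208.2, α = 11.6, σ_y = 516.0 → σ = 499 MPa, n = 1.03
  nickel superalloy: E = 205.7, α = 13.7, σ_y = 1070 → σ = 583 MPa, n = 1.83
  elm: E = 12.70, α = 5.83, σ_y = 51.70 → σ = 15.3 MPa, n = 3.37
  stainless steel: E = 198.0, α = 17.4, σ_y = 267.0 → σ = 713 MPa, n = 0.374
The minimum is stainless steel at n = 0.374.

stainless steel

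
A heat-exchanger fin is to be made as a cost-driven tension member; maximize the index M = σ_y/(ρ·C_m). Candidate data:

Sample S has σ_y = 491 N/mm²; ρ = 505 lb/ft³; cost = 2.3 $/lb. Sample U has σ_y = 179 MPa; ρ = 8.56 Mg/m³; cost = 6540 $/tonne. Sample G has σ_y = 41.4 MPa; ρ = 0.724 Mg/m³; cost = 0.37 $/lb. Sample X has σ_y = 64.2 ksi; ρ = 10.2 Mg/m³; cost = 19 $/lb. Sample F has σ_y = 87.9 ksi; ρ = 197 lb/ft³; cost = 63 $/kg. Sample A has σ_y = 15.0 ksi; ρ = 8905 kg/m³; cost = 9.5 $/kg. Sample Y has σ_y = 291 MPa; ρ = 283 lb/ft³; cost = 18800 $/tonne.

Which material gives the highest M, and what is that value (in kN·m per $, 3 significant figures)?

sample G, M = 70.1 kN·m per $

Convert each candidate to consistent units, then evaluate M:
  sample S: σ_y = 491.0 MPa, ρ = 8089 kg/m³, cost = 5.071 $/kg
  sample U: σ_y = 179.0 MPa, ρ = 8560 kg/m³, cost = 6.540 $/kg
  sample G: σ_y = 41.40 MPa, ρ = 724.0 kg/m³, cost = 0.8157 $/kg
  sample X: σ_y = 442.6 MPa, ρ = 10200 kg/m³, cost = 41.89 $/kg
  sample F: σ_y = 606.0 MPa, ρ = 3156 kg/m³, cost = 63.00 $/kg
  sample A: σ_y = 103.4 MPa, ρ = 8905 kg/m³, cost = 9.500 $/kg
  sample Y: σ_y = 291.0 MPa, ρ = 4533 kg/m³, cost = 18.80 $/kg
  sample G: M = 70.1 kN·m per $
  sample S: M = 12.0 kN·m per $
  sample Y: M = 3.41 kN·m per $
  sample U: M = 3.20 kN·m per $
  sample F: M = 3.05 kN·m per $
  sample A: M = 1.22 kN·m per $
  sample X: M = 1.04 kN·m per $
Sample G ranks first.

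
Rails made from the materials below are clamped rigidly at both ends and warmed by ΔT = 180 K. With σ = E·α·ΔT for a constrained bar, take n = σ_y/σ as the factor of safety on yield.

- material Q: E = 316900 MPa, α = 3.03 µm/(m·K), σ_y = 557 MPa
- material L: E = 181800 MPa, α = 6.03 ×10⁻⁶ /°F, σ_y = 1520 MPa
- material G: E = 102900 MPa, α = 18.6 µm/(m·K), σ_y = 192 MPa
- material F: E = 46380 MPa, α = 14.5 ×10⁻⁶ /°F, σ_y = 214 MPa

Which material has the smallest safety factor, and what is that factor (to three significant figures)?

With everything in SI (GPa, ×10⁻⁶/K, MPa):
  material Q: E = 316.9, α = 3.03, σ_y = 557.0 → σ = 173 MPa, n = 3.22
  material L: E = 181.8, α = 10.9, σ_y = 1520 → σ = 355 MPa, n = 4.28
  material G: E = 102.9, α = 18.6, σ_y = 192.0 → σ = 345 MPa, n = 0.557
  material F: E = 46.38, α = 26.1, σ_y = 214.0 → σ = 218 MPa, n = 0.982
The minimum is material G at n = 0.557.

material G, n = 0.557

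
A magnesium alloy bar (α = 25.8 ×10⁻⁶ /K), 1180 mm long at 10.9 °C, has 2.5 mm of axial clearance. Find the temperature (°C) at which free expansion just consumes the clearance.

α·L₀·ΔT = 2.5 mm ⇒ ΔT = 2.5 / (25.8×10⁻⁶ × 1180.0) = 82.12 K.
T = 10.9 + 82.12 = 93.02 °C.

93.0 °C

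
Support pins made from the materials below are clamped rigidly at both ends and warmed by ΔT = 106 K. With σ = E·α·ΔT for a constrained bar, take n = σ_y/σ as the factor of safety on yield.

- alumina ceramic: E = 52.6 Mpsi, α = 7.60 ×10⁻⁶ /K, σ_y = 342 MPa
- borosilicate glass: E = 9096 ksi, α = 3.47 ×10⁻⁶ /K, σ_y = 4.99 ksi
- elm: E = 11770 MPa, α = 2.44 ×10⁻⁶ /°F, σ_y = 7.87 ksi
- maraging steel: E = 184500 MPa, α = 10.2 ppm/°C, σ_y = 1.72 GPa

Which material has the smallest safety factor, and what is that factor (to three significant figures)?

With everything in SI (GPa, ×10⁻⁶/K, MPa):
  alumina ceramic: E = 362.7, α = 7.60, σ_y = 342.0 → σ = 292 MPa, n = 1.17
  borosilicate glass: E = 62.71, α = 3.47, σ_y = 34.40 → σ = 23.1 MPa, n = 1.49
  elm: E = 11.77, α = 4.39, σ_y = 54.26 → σ = 5.48 MPa, n = 9.90
  maraging steel: E = 184.5, α = 10.2, σ_y = 1720 → σ = 199 MPa, n = 8.62
Smallest n: alumina ceramic with n = 1.17.

alumina ceramic, n = 1.17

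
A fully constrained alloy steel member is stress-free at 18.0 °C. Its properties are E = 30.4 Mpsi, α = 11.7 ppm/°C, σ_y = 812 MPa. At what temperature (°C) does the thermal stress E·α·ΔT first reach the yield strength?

E = 30.4 Mpsi = 209.6 GPa.
E·α·ΔT = 812.0 MPa ⇒ ΔT = 812.0 / (209.6×10³ × 11.7×10⁻⁶) = 331.1 K.
T = 18.0 + 331.1 = 349.1 °C.

349 °C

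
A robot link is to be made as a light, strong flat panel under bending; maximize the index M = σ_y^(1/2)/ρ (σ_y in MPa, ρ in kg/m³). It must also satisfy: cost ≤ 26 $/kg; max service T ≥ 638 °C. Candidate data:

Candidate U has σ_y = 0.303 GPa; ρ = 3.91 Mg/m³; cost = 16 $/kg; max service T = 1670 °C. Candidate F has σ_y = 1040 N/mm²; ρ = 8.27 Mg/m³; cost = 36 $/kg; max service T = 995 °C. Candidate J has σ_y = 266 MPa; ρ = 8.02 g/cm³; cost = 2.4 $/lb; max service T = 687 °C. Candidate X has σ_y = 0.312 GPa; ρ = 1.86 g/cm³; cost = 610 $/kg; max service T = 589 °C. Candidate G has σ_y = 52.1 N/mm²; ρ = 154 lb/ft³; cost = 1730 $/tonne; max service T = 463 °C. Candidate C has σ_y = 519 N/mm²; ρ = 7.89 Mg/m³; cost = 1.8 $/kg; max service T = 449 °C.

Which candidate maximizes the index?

Screen on constraints: cost ≤ 26 $/kg; max service T ≥ 638 °C. Survivors: candidate U, candidate J.
In SI units:
  candidate U: σ_y = 303.0 MPa, ρ = 3910 kg/m³
  candidate J: σ_y = 266.0 MPa, ρ = 8020 kg/m³
  candidate U: M = 4.45×10⁻³
  candidate J: M = 2.03×10⁻³
Highest index: candidate U.

candidate U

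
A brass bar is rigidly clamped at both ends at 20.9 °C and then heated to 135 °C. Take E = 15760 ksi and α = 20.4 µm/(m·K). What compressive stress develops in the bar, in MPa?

E = 15760 ksi = 108.7 GPa.
ΔT = 114.1 K. Constrained thermal stress σ = E·α·ΔT = 108.7×10³ MPa × 20.4×10⁻⁶ × 114.1 = 253 MPa (compressive).

253 MPa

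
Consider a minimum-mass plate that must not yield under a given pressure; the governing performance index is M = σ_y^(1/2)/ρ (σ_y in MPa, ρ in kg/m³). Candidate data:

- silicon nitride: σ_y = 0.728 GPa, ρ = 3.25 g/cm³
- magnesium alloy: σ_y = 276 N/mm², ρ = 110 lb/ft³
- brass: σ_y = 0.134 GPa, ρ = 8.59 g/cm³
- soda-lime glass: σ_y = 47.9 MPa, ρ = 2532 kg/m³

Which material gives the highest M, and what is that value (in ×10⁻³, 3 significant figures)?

magnesium alloy, M = 9.43×10⁻³

Putting every candidate on a common basis:
  silicon nitride: σ_y = 728.0 MPa, ρ = 3250 kg/m³
  magnesium alloy: σ_y = 276.0 MPa, ρ = 1762 kg/m³
  brass: σ_y = 134.0 MPa, ρ = 8590 kg/m³
  soda-lime glass: σ_y = 47.90 MPa, ρ = 2532 kg/m³
  magnesium alloy: M = 9.43×10⁻³
  silicon nitride: M = 8.30×10⁻³
  soda-lime glass: M = 2.73×10⁻³
  brass: M = 1.35×10⁻³
Magnesium alloy ranks first.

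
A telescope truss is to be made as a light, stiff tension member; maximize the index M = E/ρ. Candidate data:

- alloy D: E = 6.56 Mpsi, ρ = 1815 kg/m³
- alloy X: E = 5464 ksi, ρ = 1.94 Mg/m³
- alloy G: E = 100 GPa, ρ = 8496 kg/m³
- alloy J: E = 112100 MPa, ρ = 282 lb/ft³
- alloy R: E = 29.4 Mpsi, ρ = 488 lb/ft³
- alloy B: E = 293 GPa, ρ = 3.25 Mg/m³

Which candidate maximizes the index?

Normalizing units and computing the index:
  alloy D: E = 45.23 GPa, ρ = 1815 kg/m³
  alloy X: E = 37.67 GPa, ρ = 1940 kg/m³
  alloy G: E = 100.0 GPa, ρ = 8496 kg/m³
  alloy J: E = 112.1 GPa, ρ = 4517 kg/m³
  alloy R: E = 202.7 GPa, ρ = 7817 kg/m³
  alloy B: E = 293.0 GPa, ρ = 3250 kg/m³
  alloy B: M = 90.2 MN·m/kg
  alloy R: M = 25.9 MN·m/kg
  alloy D: M = 24.9 MN·m/kg
  alloy J: M = 24.8 MN·m/kg
  alloy X: M = 19.4 MN·m/kg
  alloy G: M = 11.8 MN·m/kg
The maximum is for alloy B.

alloy B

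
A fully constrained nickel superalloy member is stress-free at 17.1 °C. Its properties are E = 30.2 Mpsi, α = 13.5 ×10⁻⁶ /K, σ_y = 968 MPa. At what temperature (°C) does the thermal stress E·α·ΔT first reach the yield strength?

E = 30.2 Mpsi = 208.2 GPa.
E·α·ΔT = 968.0 MPa ⇒ ΔT = 968.0 / (208.2×10³ × 13.5×10⁻⁶) = 344.4 K.
T = 17.1 + 344.4 = 361.5 °C.

361 °C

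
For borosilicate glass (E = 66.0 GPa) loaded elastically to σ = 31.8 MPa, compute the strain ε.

4.82×10⁻⁴

ε = σ/E = 31.8 / 66000 = 4.82×10⁻⁴.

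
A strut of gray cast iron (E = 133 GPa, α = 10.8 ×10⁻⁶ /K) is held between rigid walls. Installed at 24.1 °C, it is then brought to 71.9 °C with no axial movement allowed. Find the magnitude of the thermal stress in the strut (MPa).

68.7 MPa

ΔT = 47.80 K. Constrained thermal stress σ = E·α·ΔT = 133.0×10³ MPa × 10.8×10⁻⁶ × 47.80 = 68.7 MPa (compressive).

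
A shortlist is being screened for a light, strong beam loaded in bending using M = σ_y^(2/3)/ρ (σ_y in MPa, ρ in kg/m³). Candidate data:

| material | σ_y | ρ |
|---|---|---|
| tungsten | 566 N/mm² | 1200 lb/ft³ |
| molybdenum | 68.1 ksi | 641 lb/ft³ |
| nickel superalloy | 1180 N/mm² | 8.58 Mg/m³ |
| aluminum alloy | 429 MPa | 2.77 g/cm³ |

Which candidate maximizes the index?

aluminum alloy

Convert each candidate to consistent units, then evaluate M:
  tungsten: σ_y = 566.0 MPa, ρ = 19220 kg/m³
  molybdenum: σ_y = 469.5 MPa, ρ = 10270 kg/m³
  nickel superalloy: σ_y = 1180 MPa, ρ = 8580 kg/m³
  aluminum alloy: σ_y = 429.0 MPa, ρ = 2770 kg/m³
  aluminum alloy: M = 20.5×10⁻³
  nickel superalloy: M = 13.0×10⁻³
  molybdenum: M = 5.88×10⁻³
  tungsten: M = 3.56×10⁻³
Aluminum alloy ranks first.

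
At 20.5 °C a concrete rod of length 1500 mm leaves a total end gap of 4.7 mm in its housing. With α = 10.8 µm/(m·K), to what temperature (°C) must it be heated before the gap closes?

311 °C

α·L₀·ΔT = 4.7 mm ⇒ ΔT = 4.7 / (10.8×10⁻⁶ × 1500.0) = 290.1 K.
T = 20.5 + 290.1 = 310.6 °C.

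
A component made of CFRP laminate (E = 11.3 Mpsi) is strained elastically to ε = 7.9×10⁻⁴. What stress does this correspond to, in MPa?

E = 11.3 Mpsi = 77.91 GPa.
σ = E·ε = 77910 MPa × 7.9×10⁻⁴ = 61.5 MPa.

61.5 MPa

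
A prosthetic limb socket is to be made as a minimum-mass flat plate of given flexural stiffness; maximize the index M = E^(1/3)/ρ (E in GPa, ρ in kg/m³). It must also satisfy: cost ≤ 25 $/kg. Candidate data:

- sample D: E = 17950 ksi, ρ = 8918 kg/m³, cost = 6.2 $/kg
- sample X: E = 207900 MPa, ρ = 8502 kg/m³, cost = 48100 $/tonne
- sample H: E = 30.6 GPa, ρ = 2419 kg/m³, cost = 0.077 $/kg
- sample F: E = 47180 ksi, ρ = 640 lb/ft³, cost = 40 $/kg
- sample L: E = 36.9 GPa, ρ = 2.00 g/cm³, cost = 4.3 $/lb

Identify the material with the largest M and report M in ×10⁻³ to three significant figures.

sample L, M = 1.66×10⁻³

Screen on constraints: cost ≤ 25 $/kg. Survivors: sample D, sample H, sample L.
Putting every candidate on a common basis:
  sample D: E = 123.8 GPa, ρ = 8918 kg/m³
  sample H: E = 30.60 GPa, ρ = 2419 kg/m³
  sample L: E = 36.90 GPa, ρ = 2000 kg/m³
  sample L: M = 1.66×10⁻³
  sample H: M = 1.29×10⁻³
  sample D: M = 0.559×10⁻³
Highest index: sample L.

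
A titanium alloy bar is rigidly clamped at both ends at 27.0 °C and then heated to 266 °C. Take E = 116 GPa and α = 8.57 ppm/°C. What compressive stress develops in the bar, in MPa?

ΔT = 239.0 K. Constrained thermal stress σ = E·α·ΔT = 116.0×10³ MPa × 8.57×10⁻⁶ × 239.0 = 238 MPa (compressive).

238 MPa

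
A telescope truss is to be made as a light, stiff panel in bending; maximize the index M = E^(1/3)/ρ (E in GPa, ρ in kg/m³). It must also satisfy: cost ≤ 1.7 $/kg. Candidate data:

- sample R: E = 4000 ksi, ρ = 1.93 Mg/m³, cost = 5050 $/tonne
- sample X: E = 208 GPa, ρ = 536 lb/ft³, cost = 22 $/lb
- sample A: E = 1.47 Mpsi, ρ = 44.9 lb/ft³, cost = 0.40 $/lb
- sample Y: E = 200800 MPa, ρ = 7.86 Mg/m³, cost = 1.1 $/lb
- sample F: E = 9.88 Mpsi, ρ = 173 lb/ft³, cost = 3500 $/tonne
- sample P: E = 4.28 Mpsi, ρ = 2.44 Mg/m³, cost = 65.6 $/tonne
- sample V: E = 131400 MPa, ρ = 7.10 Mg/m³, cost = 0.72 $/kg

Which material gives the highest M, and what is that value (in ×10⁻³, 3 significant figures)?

Screen on constraints: cost ≤ 1.7 $/kg. Survivors: sample A, sample P, sample V.
In SI units:
  sample A: E = 10.14 GPa, ρ = 719.2 kg/m³
  sample P: E = 29.51 GPa, ρ = 2440 kg/m³
  sample V: E = 131.4 GPa, ρ = 7100 kg/m³
  sample A: M = 3.01×10⁻³
  sample P: M = 1.27×10⁻³
  sample V: M = 0.716×10⁻³
Sample A ranks first.

sample A, M = 3.01×10⁻³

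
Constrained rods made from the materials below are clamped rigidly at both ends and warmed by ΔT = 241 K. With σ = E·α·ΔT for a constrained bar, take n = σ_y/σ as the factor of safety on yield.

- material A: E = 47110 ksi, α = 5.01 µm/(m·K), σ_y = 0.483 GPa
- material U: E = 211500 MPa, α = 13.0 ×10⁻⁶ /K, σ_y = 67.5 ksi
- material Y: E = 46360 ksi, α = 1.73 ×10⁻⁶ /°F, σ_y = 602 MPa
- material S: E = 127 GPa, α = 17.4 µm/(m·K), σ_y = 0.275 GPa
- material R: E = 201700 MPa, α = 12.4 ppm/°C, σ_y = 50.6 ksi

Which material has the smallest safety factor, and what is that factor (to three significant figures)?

Per material, after unit conversion:
  material A: E = 324.8, α = 5.01, σ_y = 483.0 → σ = 392 MPa, n = 1.23
  material U: E = 211.5, α = 13.0, σ_y = 465.4 → σ = 663 MPa, n = 0.702
  material Y: E = 319.6, α = 3.11, σ_y = 602.0 → σ = 240 MPa, n = 2.51
  material S: E = 127.0, α = 17.4, σ_y = 275.0 → σ = 533 MPa, n = 0.516
  material R: E = 201.7, α = 12.4, σ_y = 348.9 → σ = 603 MPa, n = 0.579
Material S has the lowest safety factor, n = 0.516.

material S, n = 0.516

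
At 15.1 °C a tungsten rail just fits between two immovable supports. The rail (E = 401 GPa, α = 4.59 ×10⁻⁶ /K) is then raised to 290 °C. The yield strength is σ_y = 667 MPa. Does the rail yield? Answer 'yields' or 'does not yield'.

ΔT = 274.9 K. Constrained thermal stress σ = E·α·ΔT = 401.0×10³ MPa × 4.59×10⁻⁶ × 274.9 = 506 MPa (compressive).
Compare to σ_y = 667 MPa: σ < σ_y, so it does not yield.

does not yield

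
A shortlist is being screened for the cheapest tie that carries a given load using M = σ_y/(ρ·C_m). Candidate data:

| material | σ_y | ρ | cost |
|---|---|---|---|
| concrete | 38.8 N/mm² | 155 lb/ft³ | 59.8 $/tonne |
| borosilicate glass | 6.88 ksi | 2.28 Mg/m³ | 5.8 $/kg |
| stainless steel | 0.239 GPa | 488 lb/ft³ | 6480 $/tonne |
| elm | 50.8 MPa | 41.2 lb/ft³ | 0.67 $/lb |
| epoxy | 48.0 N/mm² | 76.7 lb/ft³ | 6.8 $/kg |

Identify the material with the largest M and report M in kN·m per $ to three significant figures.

Normalizing units and computing the index:
  concrete: σ_y = 38.80 MPa, ρ = 2483 kg/m³, cost = 0.05980 $/kg
  borosilicate glass: σ_y = 47.44 MPa, ρ = 2280 kg/m³, cost = 5.800 $/kg
  stainless steel: σ_y = 239.0 MPa, ρ = 7817 kg/m³, cost = 6.480 $/kg
  elm: σ_y = 50.80 MPa, ρ = 660.0 kg/m³, cost = 1.477 $/kg
  epoxy: σ_y = 48.00 MPa, ρ = 1229 kg/m³, cost = 6.800 $/kg
  concrete: M = 261 kN·m per $
  elm: M = 52.1 kN·m per $
  epoxy: M = 5.75 kN·m per $
  stainless steel: M = 4.72 kN·m per $
  borosilicate glass: M = 3.59 kN·m per $
Concrete has the largest M.

concrete, M = 261 kN·m per $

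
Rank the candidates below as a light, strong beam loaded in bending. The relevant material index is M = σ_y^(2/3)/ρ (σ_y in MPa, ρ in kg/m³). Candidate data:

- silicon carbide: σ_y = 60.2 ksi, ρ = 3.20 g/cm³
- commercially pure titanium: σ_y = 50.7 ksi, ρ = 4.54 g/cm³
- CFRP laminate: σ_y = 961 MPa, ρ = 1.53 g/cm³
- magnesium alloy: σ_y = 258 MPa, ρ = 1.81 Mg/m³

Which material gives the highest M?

Convert each candidate to consistent units, then evaluate M:
  silicon carbide: σ_y = 415.1 MPa, ρ = 3200 kg/m³
  commercially pure titanium: σ_y = 349.6 MPa, ρ = 4540 kg/m³
  CFRP laminate: σ_y = 961.0 MPa, ρ = 1530 kg/m³
  magnesium alloy: σ_y = 258.0 MPa, ρ = 1810 kg/m³
  CFRP laminate: M = 63.6×10⁻³
  magnesium alloy: M = 22.4×10⁻³
  silicon carbide: M = 17.4×10⁻³
  commercially pure titanium: M = 10.9×10⁻³
Highest index: CFRP laminate.

CFRP laminate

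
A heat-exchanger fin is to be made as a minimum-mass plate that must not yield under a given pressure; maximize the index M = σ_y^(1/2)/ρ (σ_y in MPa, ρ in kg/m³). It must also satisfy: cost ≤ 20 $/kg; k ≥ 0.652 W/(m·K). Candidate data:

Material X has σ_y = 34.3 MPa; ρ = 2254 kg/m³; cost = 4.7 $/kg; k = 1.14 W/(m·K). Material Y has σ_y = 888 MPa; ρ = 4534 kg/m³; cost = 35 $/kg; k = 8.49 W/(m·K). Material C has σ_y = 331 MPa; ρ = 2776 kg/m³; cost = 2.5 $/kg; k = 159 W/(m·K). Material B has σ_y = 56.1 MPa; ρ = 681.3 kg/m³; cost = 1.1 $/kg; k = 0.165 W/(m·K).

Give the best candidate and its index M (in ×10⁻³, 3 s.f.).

Screen on constraints: cost ≤ 20 $/kg; k ≥ 0.652 W/(m·K). Survivors: material X, material C.
Evaluate M for each candidate:
  material C: M = 6.55×10⁻³
  material X: M = 2.60×10⁻³
The maximum is for material C.

material C, M = 6.55×10⁻³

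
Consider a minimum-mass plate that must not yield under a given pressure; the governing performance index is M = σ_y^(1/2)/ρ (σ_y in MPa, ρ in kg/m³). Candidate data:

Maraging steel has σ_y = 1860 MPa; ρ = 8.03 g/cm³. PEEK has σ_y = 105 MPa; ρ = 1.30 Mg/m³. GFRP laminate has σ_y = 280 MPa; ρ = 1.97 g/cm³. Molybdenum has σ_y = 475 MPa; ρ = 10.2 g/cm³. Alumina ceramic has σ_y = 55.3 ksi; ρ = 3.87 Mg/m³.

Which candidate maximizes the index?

Putting every candidate on a common basis:
  maraging steel: σ_y = 1860 MPa, ρ = 8030 kg/m³
  PEEK: σ_y = 105.0 MPa, ρ = 1300 kg/m³
  GFRP laminate: σ_y = 280.0 MPa, ρ = 1970 kg/m³
  molybdenum: σ_y = 475.0 MPa, ρ = 10200 kg/m³
  alumina ceramic: σ_y = 381.3 MPa, ρ = 3870 kg/m³
  GFRP laminate: M = 8.49×10⁻³
  PEEK: M = 7.88×10⁻³
  maraging steel: M = 5.37×10⁻³
  alumina ceramic: M = 5.05×10⁻³
  molybdenum: M = 2.14×10⁻³
The maximum is for GFRP laminate.

GFRP laminate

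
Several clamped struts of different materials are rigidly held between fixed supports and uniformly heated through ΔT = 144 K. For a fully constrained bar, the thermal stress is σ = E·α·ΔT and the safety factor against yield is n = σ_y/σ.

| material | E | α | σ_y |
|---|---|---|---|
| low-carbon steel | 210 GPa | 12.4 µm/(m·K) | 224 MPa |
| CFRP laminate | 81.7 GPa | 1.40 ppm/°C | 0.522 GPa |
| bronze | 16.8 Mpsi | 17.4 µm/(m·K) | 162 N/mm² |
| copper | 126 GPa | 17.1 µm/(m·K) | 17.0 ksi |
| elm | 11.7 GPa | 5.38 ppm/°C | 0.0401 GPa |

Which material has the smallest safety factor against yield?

Per material, after unit conversion:
  low-carbon steel: E = 210.0, α = 12.4, σ_y = 224.0 → σ = 375 MPa, n = 0.597
  CFRP laminate: E = 81.70, α = 1.40, σ_y = 522.0 → σ = 16.5 MPa, n = 31.7
  bronze: E = 115.8, α = 17.4, σ_y = 162.0 → σ = 290 MPa, n = 0.558
  copper: E = 126.0, α = 17.1, σ_y = 117.2 → σ = 310 MPa, n = 0.378
  elm: E = 11.70, α = 5.38, σ_y = 40.10 → σ = 9.06 MPa, n = 4.42
Copper has the lowest safety factor, n = 0.378.

copper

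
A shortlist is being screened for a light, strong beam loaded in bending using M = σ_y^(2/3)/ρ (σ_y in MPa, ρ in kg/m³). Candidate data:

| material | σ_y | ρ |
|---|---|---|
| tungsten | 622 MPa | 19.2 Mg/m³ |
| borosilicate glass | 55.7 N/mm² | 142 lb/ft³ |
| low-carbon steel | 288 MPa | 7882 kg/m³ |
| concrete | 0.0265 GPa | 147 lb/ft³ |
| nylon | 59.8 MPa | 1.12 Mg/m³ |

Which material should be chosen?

nylon

In SI units:
  tungsten: σ_y = 622.0 MPa, ρ = 19200 kg/m³
  borosilicate glass: σ_y = 55.70 MPa, ρ = 2275 kg/m³
  low-carbon steel: σ_y = 288.0 MPa, ρ = 7882 kg/m³
  concrete: σ_y = 26.50 MPa, ρ = 2355 kg/m³
  nylon: σ_y = 59.80 MPa, ρ = 1120 kg/m³
  nylon: M = 13.7×10⁻³
  borosilicate glass: M = 6.41×10⁻³
  low-carbon steel: M = 5.53×10⁻³
  tungsten: M = 3.80×10⁻³
  concrete: M = 3.77×10⁻³
The maximum is for nylon.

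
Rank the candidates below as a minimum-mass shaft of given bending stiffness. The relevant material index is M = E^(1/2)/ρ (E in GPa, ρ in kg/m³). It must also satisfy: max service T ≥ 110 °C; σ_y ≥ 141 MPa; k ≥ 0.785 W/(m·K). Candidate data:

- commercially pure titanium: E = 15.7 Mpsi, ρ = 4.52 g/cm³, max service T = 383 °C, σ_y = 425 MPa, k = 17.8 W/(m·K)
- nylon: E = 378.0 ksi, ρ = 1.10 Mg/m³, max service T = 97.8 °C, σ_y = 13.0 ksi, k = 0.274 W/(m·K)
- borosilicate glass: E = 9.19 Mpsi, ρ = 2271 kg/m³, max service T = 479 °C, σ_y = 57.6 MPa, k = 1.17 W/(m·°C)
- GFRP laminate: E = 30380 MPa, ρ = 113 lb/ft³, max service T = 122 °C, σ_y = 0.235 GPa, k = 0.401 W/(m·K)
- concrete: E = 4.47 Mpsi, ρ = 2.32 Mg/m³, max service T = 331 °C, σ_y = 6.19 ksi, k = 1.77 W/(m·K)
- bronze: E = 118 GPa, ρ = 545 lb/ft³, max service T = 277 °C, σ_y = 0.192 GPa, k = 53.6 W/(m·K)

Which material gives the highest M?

Screen on constraints: max service T ≥ 110 °C; σ_y ≥ 141 MPa; k ≥ 0.785 W/(m·K). Survivors: commercially pure titanium, bronze.
Convert each candidate to consistent units, then evaluate M:
  commercially pure titanium: E = 108.2 GPa, ρ = 4520 kg/m³
  bronze: E = 118.0 GPa, ρ = 8730 kg/m³
  commercially pure titanium: M = 2.30×10⁻³
  bronze: M = 1.24×10⁻³
The maximum is for commercially pure titanium.

commercially pure titanium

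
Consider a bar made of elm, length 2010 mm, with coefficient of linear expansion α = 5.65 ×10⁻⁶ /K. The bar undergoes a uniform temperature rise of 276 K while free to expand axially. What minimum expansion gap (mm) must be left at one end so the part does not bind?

ΔL = α·L₀·ΔT = 5.65×10⁻⁶ × 2010 mm × 276.0 K = 3.13 mm.

3.13 mm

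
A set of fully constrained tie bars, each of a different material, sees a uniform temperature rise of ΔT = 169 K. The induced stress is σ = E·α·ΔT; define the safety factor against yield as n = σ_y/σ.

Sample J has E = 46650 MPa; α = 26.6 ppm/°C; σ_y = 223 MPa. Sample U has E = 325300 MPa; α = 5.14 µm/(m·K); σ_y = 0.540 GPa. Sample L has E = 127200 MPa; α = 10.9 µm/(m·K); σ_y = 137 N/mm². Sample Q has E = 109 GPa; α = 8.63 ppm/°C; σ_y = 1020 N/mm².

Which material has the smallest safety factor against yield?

sample L

In consistent units (E in GPa, α in ×10⁻⁶/K, σ_y in MPa):
  sample J: E = 46.65, α = 26.6, σ_y = 223.0 → σ = 210 MPa, n = 1.06
  sample U: E = 325.3, α = 5.14, σ_y = 540.0 → σ = 283 MPa, n = 1.91
  sample L: E = 127.2, α = 10.9, σ_y = 137.0 → σ = 234 MPa, n = 0.585
  sample Q: E = 109.0, α = 8.63, σ_y = 1020 → σ = 159 MPa, n = 6.42
Sample L has the lowest safety factor, n = 0.585.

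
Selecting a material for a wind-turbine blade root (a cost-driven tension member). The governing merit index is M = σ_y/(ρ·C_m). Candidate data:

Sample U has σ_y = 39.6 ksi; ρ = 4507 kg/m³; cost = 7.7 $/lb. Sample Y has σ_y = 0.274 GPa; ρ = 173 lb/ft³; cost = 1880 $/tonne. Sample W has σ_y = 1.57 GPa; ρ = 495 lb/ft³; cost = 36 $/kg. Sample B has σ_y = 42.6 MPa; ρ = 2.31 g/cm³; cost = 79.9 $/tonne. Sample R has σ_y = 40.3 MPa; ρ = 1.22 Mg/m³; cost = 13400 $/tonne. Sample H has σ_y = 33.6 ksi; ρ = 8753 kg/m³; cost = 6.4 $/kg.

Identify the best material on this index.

Putting every candidate on a common basis:
  sample U: σ_y = 273.0 MPa, ρ = 4507 kg/m³, cost = 16.98 $/kg
  sample Y: σ_y = 274.0 MPa, ρ = 2771 kg/m³, cost = 1.880 $/kg
  sample W: σ_y = 1570 MPa, ρ = 7929 kg/m³, cost = 36.00 $/kg
  sample B: σ_y = 42.60 MPa, ρ = 2310 kg/m³, cost = 0.07990 $/kg
  sample R: σ_y = 40.30 MPa, ρ = 1220 kg/m³, cost = 13.40 $/kg
  sample H: σ_y = 231.7 MPa, ρ = 8753 kg/m³, cost = 6.400 $/kg
  sample B: M = 231 kN·m per $
  sample Y: M = 52.6 kN·m per $
  sample W: M = 5.50 kN·m per $
  sample H: M = 4.14 kN·m per $
  sample U: M = 3.57 kN·m per $
  sample R: M = 2.47 kN·m per $
Highest index: sample B.

sample B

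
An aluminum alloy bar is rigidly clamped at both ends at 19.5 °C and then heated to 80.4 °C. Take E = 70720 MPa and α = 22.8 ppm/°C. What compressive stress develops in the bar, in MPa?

98.2 MPa

E = 70720 MPa = 70.72 GPa.
ΔT = 60.90 K. Constrained thermal stress σ = E·α·ΔT = 70.72×10³ MPa × 22.8×10⁻⁶ × 60.90 = 98.2 MPa (compressive).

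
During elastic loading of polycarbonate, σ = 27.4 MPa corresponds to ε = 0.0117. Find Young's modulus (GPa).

E = σ/ε = 27.4 MPa / 0.0117 = 2342 MPa = 2.34 GPa.

2.34 GPa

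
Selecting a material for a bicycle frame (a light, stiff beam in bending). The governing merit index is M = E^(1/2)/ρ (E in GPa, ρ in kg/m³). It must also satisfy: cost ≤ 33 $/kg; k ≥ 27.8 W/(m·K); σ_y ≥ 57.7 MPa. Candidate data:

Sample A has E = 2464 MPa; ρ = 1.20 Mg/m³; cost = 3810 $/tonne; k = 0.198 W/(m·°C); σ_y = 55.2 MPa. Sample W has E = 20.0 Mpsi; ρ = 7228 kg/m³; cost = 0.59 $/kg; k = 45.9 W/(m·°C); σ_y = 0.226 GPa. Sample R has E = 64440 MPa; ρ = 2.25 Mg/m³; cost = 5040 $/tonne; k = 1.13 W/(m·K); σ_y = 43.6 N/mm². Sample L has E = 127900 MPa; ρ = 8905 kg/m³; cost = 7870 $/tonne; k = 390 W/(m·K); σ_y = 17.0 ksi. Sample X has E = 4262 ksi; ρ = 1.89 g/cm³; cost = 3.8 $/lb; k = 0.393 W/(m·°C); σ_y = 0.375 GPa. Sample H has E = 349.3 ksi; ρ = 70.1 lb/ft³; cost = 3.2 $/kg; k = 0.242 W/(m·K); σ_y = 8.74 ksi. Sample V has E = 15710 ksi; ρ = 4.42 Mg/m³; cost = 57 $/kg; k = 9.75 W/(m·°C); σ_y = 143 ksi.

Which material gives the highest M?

Screen on constraints: cost ≤ 33 $/kg; k ≥ 27.8 W/(m·K); σ_y ≥ 57.7 MPa. Survivors: sample W, sample L.
In SI units:
  sample W: E = 137.9 GPa, ρ = 7228 kg/m³
  sample L: E = 127.9 GPa, ρ = 8905 kg/m³
  sample W: M = 1.62×10⁻³
  sample L: M = 1.27×10⁻³
The maximum is for sample W.

sample W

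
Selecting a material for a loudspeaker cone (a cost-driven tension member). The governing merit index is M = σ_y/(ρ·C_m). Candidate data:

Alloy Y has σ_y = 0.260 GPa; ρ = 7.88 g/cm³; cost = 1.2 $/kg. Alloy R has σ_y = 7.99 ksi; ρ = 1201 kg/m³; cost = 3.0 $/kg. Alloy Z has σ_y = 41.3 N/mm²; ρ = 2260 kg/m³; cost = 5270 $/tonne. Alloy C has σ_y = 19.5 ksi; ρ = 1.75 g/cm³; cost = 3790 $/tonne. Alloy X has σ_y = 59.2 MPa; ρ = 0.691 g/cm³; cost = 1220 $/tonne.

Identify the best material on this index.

alloy X

Convert each candidate to consistent units, then evaluate M:
  alloy Y: σ_y = 260.0 MPa, ρ = 7880 kg/m³, cost = 1.200 $/kg
  alloy R: σ_y = 55.09 MPa, ρ = 1201 kg/m³, cost = 3.000 $/kg
  alloy Z: σ_y = 41.30 MPa, ρ = 2260 kg/m³, cost = 5.270 $/kg
  alloy C: σ_y = 134.4 MPa, ρ = 1750 kg/m³, cost = 3.790 $/kg
  alloy X: σ_y = 59.20 MPa, ρ = 691.0 kg/m³, cost = 1.220 $/kg
  alloy X: M = 70.2 kN·m per $
  alloy Y: M = 27.5 kN·m per $
  alloy C: M = 20.3 kN·m per $
  alloy R: M = 15.3 kN·m per $
  alloy Z: M = 3.47 kN·m per $
The maximum is for alloy X.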